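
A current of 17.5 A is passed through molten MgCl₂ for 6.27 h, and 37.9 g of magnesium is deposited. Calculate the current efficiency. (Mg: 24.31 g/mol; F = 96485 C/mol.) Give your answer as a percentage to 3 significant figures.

Q = 17.5 × 22572 = 3.950×10^5 C
n(e⁻) = 3.950×10^5 / 96485 = 4.094 mol
Mg²⁺ + 2e⁻ → Mg, so theoretical n(Mg) = 2.047 mol → 49.76 g
Efficiency = 37.9 / 49.76 = 0.7617 = 76.2%

76.2%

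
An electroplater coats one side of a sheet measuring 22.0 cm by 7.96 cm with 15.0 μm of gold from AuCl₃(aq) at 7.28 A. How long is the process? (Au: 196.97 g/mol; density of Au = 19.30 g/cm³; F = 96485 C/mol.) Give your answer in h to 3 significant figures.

Plated area = 22.0 × 7.96 = 175.1 cm²
Volume = 175.1 × 15.0×10⁻⁴ cm = 0.2627 cm³
m(Au) = 0.2627 × 19.30 = 5.070 g
n(Au) = 5.070 / 196.97 = 0.02574 mol; n(e⁻) = 3 × 0.02574 = 0.07722 mol
Q = 0.07722 × 96485 = 7451 C
t = 7451 / 7.28 = 1023 s = 0.284 h

0.284 h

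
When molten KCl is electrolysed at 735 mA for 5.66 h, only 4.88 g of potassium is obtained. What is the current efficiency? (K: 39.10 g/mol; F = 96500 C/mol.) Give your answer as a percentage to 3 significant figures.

80.4%

Q = 0.735 × 20376 = 14980 C
n(e⁻) = 14980 / 96500 = 0.1552 mol
K⁺ + e⁻ → K, so theoretical n(K) = 0.1552 mol → 6.068 g
Efficiency = 4.88 / 6.068 = 0.8042 = 80.4%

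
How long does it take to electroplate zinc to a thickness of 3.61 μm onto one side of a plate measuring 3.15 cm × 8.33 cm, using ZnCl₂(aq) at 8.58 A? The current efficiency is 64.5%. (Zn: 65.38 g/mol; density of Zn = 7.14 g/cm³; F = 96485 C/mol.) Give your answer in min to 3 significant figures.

Plated area = 3.15 × 8.33 = 26.24 cm²
Volume = 26.24 × 3.61×10⁻⁴ cm = 0.009473 cm³
m(Zn) = 0.009473 × 7.14 = 0.06764 g
n(Zn) = 0.06764 / 65.38 = 0.001035 mol; n(e⁻) = 2 × 0.001035 = 0.002070 mol
Q = 0.002070 × 96485 / 0.645 = 309.6 C
t = 309.6 / 8.58 = 36.08 s = 0.601 min

0.601 min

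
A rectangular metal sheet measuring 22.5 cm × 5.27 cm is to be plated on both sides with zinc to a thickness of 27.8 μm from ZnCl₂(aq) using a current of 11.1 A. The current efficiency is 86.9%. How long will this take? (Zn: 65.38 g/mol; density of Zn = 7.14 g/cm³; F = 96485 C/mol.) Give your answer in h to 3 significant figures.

Plated area = 2 × 22.5 × 5.27 = 237.2 cm²
Volume = 237.2 × 27.8×10⁻⁴ cm = 0.6594 cm³
m(Zn) = 0.6594 × 7.14 = 4.708 g
n(Zn) = 4.708 / 65.38 = 0.07201 mol; n(e⁻) = 2 × 0.07201 = 0.1440 mol
Q = 0.1440 × 96485 / 0.869 = 15990 C
t = 15990 / 11.1 = 1441 s = 0.400 h

0.400 h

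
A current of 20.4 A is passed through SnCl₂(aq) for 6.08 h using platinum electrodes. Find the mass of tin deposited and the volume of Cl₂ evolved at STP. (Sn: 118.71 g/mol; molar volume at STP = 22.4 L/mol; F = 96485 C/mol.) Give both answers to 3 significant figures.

275 g Sn; 51.8 L Cl₂

Q = 20.4 × 21888 = 4.465×10^5 C; n(e⁻) = 4.465×10^5 / 96485 = 4.628 mol
Cathode: Sn²⁺ + 2e⁻ → Sn → n(Sn) = 4.628/2 = 2.314 mol → 275 g
Anode: 2Cl⁻ → Cl₂ + 2e⁻ → n(Cl₂) = 4.628/2 = 2.314 mol → 51.8 L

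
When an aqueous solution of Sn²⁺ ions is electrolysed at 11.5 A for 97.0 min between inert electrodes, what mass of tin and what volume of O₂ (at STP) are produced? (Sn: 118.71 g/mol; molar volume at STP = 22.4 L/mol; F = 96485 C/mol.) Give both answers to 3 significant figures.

41.2 g Sn; 3.88 L O₂

Q = 11.5 × 5820 = 66930 C; n(e⁻) = 66930 / 96485 = 0.6937 mol
Cathode: Sn²⁺ + 2e⁻ → Sn → n(Sn) = 0.6937/2 = 0.3469 mol → 41.2 g
Anode: 2H₂O → O₂ + 4H⁺ + 4e⁻ → n(O₂) = 0.6937/4 = 0.1734 mol → 3.88 L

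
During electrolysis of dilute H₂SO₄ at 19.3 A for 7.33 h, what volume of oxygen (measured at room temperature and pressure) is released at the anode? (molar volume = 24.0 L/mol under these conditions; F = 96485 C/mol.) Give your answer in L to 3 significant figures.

31.7 L

Charge passed = 19.3 × 26388 = 5.093×10^5 C
n(e⁻) = 5.093×10^5 / 96485 = 5.279 mol
2H₂O → O₂ + 4H⁺ + 4e⁻, so n(O₂) = 5.279 / 4 = 1.320 mol
V = 1.320 × 24.0 = 31.68 L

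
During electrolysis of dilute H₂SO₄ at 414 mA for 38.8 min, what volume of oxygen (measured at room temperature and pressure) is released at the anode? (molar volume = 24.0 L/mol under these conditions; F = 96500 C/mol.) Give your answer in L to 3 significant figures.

Charge passed = 0.414 × 2328 = 963.8 C
n(e⁻) = 963.8 / 96500 = 0.009988 mol
2H₂O → O₂ + 4H⁺ + 4e⁻, so n(O₂) = 0.009988 / 4 = 0.002497 mol
V = 0.002497 × 24.0 = 0.05993 L

0.0599 L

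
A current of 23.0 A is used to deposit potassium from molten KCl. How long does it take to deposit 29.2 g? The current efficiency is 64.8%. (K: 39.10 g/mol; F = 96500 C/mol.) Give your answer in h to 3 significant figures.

1.34 h

n(K) = 29.2 / 39.10 = 0.7468 mol
K⁺ + e⁻ → K, so n(e⁻) = 0.7468 mol
Q = 0.7468 × 96500 / 0.648 = 1.112×10^5 C
t = Q / I = 1.112×10^5 / 23.0 = 4835 s = 1.34 h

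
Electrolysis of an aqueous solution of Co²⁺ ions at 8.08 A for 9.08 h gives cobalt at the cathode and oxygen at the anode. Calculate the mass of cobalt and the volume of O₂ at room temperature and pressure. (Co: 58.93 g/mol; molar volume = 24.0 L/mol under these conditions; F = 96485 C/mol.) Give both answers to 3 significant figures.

Q = 8.08 × 32688 = 2.641×10^5 C; n(e⁻) = 2.641×10^5 / 96485 = 2.737 mol
Cathode: Co²⁺ + 2e⁻ → Co → n(Co) = 2.737/2 = 1.369 mol → 80.7 g
Anode: 2H₂O → O₂ + 4H⁺ + 4e⁻ → n(O₂) = 2.737/4 = 0.6843 mol → 16.4 L

80.7 g Co; 16.4 L O₂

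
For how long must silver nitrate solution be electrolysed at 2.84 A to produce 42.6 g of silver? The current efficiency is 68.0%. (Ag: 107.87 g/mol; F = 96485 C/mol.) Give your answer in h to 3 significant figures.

5.48 h

n(Ag) = 42.6 / 107.87 = 0.3949 mol
Ag⁺ + e⁻ → Ag, so n(e⁻) = 0.3949 mol
Q = 0.3949 × 96485 / 0.680 = 56030 C
t = Q / I = 56030 / 2.84 = 19730 s = 5.48 h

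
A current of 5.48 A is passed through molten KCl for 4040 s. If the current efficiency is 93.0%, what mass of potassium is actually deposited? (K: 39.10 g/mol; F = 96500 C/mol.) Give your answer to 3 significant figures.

Q = 5.48 × 4040 = 22140 C
n(e⁻) = 22140 / 96500 = 0.2294 mol
K⁺ + e⁻ → K, so theoretical m(K) = 0.2294 × 39.10 = 8.970 g
Actual mass = 93.0% × 8.970 = 8.34 g

8.34 g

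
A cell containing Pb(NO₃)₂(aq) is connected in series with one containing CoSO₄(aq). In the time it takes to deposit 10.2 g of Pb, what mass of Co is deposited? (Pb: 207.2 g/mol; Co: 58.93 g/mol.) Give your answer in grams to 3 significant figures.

n(Pb) = 10.2 / 207.2 = 0.04923 mol
Pb²⁺ + 2e⁻ → Pb, so n(e⁻) = 2 × 0.04923 = 0.09846 mol
Since the cells are in series, n(e⁻) in the Co cell is also 0.09846 mol.
Co²⁺ + 2e⁻ → Co, so n(Co) = 0.09846 / 2 = 0.04923 mol
m(Co) = 0.04923 × 58.93 = 2.90 g

2.90 g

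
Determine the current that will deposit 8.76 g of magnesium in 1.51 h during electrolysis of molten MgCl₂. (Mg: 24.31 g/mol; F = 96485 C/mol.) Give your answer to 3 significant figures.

n(Mg) = 8.76 / 24.31 = 0.3603 mol
Mg²⁺ + 2e⁻ → Mg, so n(e⁻) = 2 × 0.3603 = 0.7206 mol
Q = 0.7206 × 96485 = 69530 C
I = Q / t = 69530 / 5436 s = 12.8 A

12.8 A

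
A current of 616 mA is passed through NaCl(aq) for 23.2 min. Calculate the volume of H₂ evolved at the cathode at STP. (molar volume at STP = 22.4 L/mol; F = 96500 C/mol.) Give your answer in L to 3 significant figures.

0.0995 L

Charge passed = 0.616 × 1392 = 857.5 C
Moles of electrons = 857.5 / 96500 = 0.008886 mol
2H⁺ + 2e⁻ → H₂, so n(H₂) = 0.008886 / 2 = 0.004443 mol
V = 0.004443 × 22.4 = 0.09952 L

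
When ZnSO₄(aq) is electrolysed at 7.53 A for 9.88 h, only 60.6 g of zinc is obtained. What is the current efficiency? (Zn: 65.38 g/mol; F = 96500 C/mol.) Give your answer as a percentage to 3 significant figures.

Q = 7.53 × 35568 = 2.678×10^5 C
n(e⁻) = 2.678×10^5 / 96500 = 2.775 mol
Zn²⁺ + 2e⁻ → Zn, so theoretical n(Zn) = 1.388 mol → 90.75 g
Efficiency = 60.6 / 90.75 = 0.6678 = 66.8%

66.8%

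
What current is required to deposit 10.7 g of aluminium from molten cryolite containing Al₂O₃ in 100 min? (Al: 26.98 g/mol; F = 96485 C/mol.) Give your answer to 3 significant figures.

n(Al) = 10.7 / 26.98 = 0.3966 mol
Al³⁺ + 3e⁻ → Al, so n(e⁻) = 3 × 0.3966 = 1.190 mol
Q = 1.190 × 96485 = 1.148×10^5 C
I = Q / t = 1.148×10^5 / 6000 s = 19.1 A

19.1 A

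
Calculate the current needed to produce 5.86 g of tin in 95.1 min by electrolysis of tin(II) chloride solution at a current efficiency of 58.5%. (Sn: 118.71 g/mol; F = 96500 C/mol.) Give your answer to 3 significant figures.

2.85 A

n(Sn) = 5.86 / 118.71 = 0.04936 mol
Sn²⁺ + 2e⁻ → Sn, so n(e⁻) = 2 × 0.04936 = 0.09872 mol
Q = 0.09872 × 96500 / 0.585 = 16280 C
I = Q / t = 16280 / 5706 s = 2.85 A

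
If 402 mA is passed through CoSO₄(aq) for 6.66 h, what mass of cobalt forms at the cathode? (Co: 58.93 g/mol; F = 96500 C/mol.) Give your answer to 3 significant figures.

Q = 0.402 A × 23976 s = 9638 C
Moles of electrons = 9638 / 96500 = 0.09988 mol
Co²⁺ + 2e⁻ → Co, so n(Co) = 0.09988 / 2 = 0.04994 mol
m = 0.04994 × 58.93 = 2.94 g

2.94 g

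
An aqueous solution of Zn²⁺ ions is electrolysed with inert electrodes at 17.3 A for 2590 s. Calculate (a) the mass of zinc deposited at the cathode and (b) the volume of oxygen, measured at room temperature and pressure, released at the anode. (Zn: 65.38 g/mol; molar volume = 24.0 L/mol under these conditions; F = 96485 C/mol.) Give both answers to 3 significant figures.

15.2 g Zn; 2.79 L O₂

Q = 17.3 × 2590 = 44810 C; n(e⁻) = 44810 / 96485 = 0.4644 mol
Cathode: Zn²⁺ + 2e⁻ → Zn → n(Zn) = 0.4644/2 = 0.2322 mol → 15.2 g
Anode: 2H₂O → O₂ + 4H⁺ + 4e⁻ → n(O₂) = 0.4644/4 = 0.1161 mol → 2.79 L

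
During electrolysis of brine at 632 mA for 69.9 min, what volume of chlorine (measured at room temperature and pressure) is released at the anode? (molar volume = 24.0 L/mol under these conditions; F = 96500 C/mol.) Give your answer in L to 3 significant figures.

0.330 L

Charge passed = 0.632 × 4194 = 2651 C
n(e⁻) = Q/F = 2651/96500 = 0.02747 mol
2Cl⁻ → Cl₂ + 2e⁻, so n(Cl₂) = 0.02747 / 2 = 0.01374 mol
V = 0.01374 × 24.0 = 0.3298 L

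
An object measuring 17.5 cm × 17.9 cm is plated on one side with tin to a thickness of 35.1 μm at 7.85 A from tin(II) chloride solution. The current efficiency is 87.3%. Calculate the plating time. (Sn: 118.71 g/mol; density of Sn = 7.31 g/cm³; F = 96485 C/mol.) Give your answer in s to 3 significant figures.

Plated area = 17.5 × 17.9 = 313.3 cm²
Volume = 313.3 × 35.1×10⁻⁴ cm = 1.100 cm³
m(Sn) = 1.100 × 7.31 = 8.041 g
n(Sn) = 8.041 / 118.71 = 0.06774 mol; n(e⁻) = 2 × 0.06774 = 0.1355 mol
Q = 0.1355 × 96485 / 0.873 = 14980 C
t = 14980 / 7.85 = 1908 s

1910 s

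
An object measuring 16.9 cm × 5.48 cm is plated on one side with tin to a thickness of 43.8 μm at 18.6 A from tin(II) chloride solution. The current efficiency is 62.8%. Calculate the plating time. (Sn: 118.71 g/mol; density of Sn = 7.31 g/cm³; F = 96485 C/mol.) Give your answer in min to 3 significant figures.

Plated area = 16.9 × 5.48 = 92.61 cm²
Volume = 92.61 × 43.8×10⁻⁴ cm = 0.4056 cm³
m(Sn) = 0.4056 × 7.31 = 2.965 g
n(Sn) = 2.965 / 118.71 = 0.02498 mol; n(e⁻) = 2 × 0.02498 = 0.04996 mol
Q = 0.04996 × 96485 / 0.628 = 7676 C
t = 7676 / 18.6 = 412.7 s = 6.88 min

6.88 min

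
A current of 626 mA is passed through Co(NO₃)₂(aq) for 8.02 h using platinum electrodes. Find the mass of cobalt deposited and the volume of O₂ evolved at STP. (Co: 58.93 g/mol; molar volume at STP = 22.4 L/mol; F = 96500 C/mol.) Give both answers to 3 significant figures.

Q = 0.626 × 28872 = 18070 C; n(e⁻) = 18070 / 96500 = 0.1873 mol
Cathode: Co²⁺ + 2e⁻ → Co → n(Co) = 0.1873/2 = 0.09365 mol → 5.52 g
Anode: 2H₂O → O₂ + 4H⁺ + 4e⁻ → n(O₂) = 0.1873/4 = 0.04683 mol → 1.05 L

5.52 g Co; 1.05 L O₂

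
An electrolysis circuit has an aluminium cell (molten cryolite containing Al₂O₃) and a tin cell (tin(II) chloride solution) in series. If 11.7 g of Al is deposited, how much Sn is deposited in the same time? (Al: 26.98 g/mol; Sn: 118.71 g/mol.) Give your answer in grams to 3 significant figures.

n(Al) = 11.7 / 26.98 = 0.4337 mol
Al³⁺ + 3e⁻ → Al, so n(e⁻) = 3 × 0.4337 = 1.301 mol
In series, the same 1.301 mol of electrons flows through the second cell.
Sn²⁺ + 2e⁻ → Sn, so n(Sn) = 1.301 / 2 = 0.6505 mol
m(Sn) = 0.6505 × 118.71 = 77.2 g

77.2 g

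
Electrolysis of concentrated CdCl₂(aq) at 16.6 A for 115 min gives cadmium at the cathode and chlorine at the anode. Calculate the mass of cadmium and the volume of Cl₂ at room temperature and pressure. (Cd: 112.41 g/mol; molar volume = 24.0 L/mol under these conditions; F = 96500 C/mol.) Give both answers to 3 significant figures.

Q = 16.6 × 6900 = 1.145×10^5 C; n(e⁻) = 1.145×10^5 / 96500 = 1.187 mol
Cathode: Cd²⁺ + 2e⁻ → Cd → n(Cd) = 1.187/2 = 0.5935 mol → 66.7 g
Anode: 2Cl⁻ → Cl₂ + 2e⁻ → n(Cl₂) = 1.187/2 = 0.5935 mol → 14.2 L

66.7 g Cd; 14.2 L Cl₂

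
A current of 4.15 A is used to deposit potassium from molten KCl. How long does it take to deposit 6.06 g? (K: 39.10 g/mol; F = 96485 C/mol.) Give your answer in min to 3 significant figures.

60.1 min

n(K) = 6.06 / 39.10 = 0.1550 mol
K⁺ + e⁻ → K, so n(e⁻) = 0.1550 mol
Q = 0.1550 × 96485 = 14960 C
t = Q / I = 14960 / 4.15 = 3605 s = 60.1 min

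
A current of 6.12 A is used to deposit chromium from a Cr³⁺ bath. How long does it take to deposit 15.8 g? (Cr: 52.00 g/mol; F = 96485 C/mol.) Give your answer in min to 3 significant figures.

n(Cr) = 15.8 / 52.00 = 0.3038 mol
Cr³⁺ + 3e⁻ → Cr, so n(e⁻) = 3 × 0.3038 = 0.9114 mol
Q = 0.9114 × 96485 = 87940 C
t = Q / I = 87940 / 6.12 = 14370 s = 240 min

240 min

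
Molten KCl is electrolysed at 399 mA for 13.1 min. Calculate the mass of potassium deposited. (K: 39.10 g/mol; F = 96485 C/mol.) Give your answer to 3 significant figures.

0.127 g

Q = 0.399 A × 786 s = 313.6 C
Moles of electrons = 313.6 / 96485 = 0.003250 mol
K⁺ + e⁻ → K, so n(K) = 0.003250 mol
m = 0.003250 × 39.10 = 0.127 g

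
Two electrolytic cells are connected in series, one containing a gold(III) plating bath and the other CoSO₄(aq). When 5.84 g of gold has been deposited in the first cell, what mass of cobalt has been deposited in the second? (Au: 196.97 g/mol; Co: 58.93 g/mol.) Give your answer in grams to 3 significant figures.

2.62 g

n(Au) = 5.84 / 196.97 = 0.02965 mol
Au³⁺ + 3e⁻ → Au, so n(e⁻) = 3 × 0.02965 = 0.08895 mol
The cells are in series, so the same charge (and hence the same n(e⁻) = 0.08895 mol) passes through both.
Co²⁺ + 2e⁻ → Co, so n(Co) = 0.08895 / 2 = 0.04448 mol
m(Co) = 0.04448 × 58.93 = 2.62 g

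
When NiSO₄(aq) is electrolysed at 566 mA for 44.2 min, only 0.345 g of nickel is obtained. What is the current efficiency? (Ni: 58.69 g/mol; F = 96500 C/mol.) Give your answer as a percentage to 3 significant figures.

Q = 0.566 × 2652 = 1501 C
n(e⁻) = 1501 / 96500 = 0.01555 mol
Ni²⁺ + 2e⁻ → Ni, so theoretical n(Ni) = 0.007775 mol → 0.4563 g
Efficiency = 0.345 / 0.4563 = 0.7561 = 75.6%

75.6%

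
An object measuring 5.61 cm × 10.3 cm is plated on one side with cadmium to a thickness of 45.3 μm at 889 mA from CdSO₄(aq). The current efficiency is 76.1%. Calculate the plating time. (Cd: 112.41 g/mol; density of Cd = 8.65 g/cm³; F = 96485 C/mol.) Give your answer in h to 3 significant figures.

1.60 h

Plated area = 5.61 × 10.3 = 57.78 cm²
Volume = 57.78 × 45.3×10⁻⁴ cm = 0.2617 cm³
m(Cd) = 0.2617 × 8.65 = 2.264 g
n(Cd) = 2.264 / 112.41 = 0.02014 mol; n(e⁻) = 2 × 0.02014 = 0.04028 mol
Q = 0.04028 × 96485 / 0.761 = 5107 C
t = 5107 / 0.889 = 5745 s = 1.60 h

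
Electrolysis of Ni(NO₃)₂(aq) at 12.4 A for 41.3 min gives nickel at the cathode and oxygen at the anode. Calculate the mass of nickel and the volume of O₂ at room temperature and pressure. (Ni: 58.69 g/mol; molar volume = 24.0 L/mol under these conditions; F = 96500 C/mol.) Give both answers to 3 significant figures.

9.34 g Ni; 1.91 L O₂

Q = 12.4 × 2478 = 30730 C; n(e⁻) = 30730 / 96500 = 0.3184 mol
Cathode: Ni²⁺ + 2e⁻ → Ni → n(Ni) = 0.3184/2 = 0.1592 mol → 9.34 g
Anode: 2H₂O → O₂ + 4H⁺ + 4e⁻ → n(O₂) = 0.3184/4 = 0.07960 mol → 1.91 L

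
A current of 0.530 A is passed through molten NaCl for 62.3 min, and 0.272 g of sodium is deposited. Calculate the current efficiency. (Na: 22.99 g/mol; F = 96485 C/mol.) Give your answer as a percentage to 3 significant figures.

57.6%

Q = 0.530 × 3738 = 1981 C
n(e⁻) = 1981 / 96485 = 0.02053 mol
Na⁺ + e⁻ → Na, so theoretical n(Na) = 0.02053 mol → 0.4720 g
Efficiency = 0.272 / 0.4720 = 0.5763 = 57.6%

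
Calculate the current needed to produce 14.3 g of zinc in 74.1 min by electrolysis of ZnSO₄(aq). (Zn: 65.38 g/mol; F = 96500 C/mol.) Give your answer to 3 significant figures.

n(Zn) = 14.3 / 65.38 = 0.2187 mol
Zn²⁺ + 2e⁻ → Zn, so n(e⁻) = 2 × 0.2187 = 0.4374 mol
Q = 0.4374 × 96500 = 42210 C
I = Q / t = 42210 / 4446 s = 9.49 A

9.49 A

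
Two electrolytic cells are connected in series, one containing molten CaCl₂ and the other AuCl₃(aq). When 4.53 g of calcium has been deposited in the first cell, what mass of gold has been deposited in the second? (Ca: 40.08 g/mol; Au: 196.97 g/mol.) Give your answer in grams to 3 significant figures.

n(Ca) = 4.53 / 40.08 = 0.1130 mol
Ca²⁺ + 2e⁻ → Ca, so n(e⁻) = 2 × 0.1130 = 0.2260 mol
In series, the same 0.2260 mol of electrons flows through the second cell.
Au³⁺ + 3e⁻ → Au, so n(Au) = 0.2260 / 3 = 0.07533 mol
m(Au) = 0.07533 × 196.97 = 14.8 g

14.8 g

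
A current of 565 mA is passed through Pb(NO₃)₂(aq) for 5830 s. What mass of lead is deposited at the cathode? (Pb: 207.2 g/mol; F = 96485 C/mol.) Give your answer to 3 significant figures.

Charge passed = 0.565 × 5830 = 3294 C
Moles of electrons = 3294 / 96485 = 0.03414 mol
Pb²⁺ + 2e⁻ → Pb, so n(Pb) = 0.03414 / 2 = 0.01707 mol
m = 0.01707 × 207.2 = 3.54 g

3.54 g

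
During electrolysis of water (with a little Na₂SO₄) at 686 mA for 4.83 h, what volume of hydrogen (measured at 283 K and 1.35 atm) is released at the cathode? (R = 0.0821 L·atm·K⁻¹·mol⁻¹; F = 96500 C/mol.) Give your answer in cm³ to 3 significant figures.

1060 cm³

Q = 0.686 A × 17388 s = 11930 C
n(e⁻) = Q/F = 11930/96500 = 0.1236 mol
2H⁺ + 2e⁻ → H₂, so n(H₂) = 0.1236 / 2 = 0.06180 mol
V = nRT/P = 0.06180 × 0.0821 × 283 / 1.35 = 1.064 L
= 1060 cm³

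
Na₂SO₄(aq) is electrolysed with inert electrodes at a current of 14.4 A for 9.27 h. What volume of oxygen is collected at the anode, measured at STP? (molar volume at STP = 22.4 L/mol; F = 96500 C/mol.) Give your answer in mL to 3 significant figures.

Charge passed = 14.4 × 33372 = 4.806×10^5 C
n(e⁻) = Q/F = 4.806×10^5/96500 = 4.980 mol
2H₂O → O₂ + 4H⁺ + 4e⁻, so n(O₂) = 4.980 / 4 = 1.245 mol
V = 1.245 × 22.4 = 27.89 L
= 27900 mL

27900 mL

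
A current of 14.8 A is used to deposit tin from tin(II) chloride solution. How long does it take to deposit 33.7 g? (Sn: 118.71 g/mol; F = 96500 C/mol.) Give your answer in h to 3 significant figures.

n(Sn) = 33.7 / 118.71 = 0.2839 mol
Sn²⁺ + 2e⁻ → Sn, so n(e⁻) = 2 × 0.2839 = 0.5678 mol
Q = 0.5678 × 96500 = 54790 C
t = Q / I = 54790 / 14.8 = 3702 s = 1.03 h

1.03 h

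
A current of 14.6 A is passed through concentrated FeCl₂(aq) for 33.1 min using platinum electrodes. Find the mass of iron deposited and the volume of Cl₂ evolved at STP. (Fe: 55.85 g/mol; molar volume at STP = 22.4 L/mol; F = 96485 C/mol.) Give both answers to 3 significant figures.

Q = 14.6 × 1986 = 29000 C; n(e⁻) = 29000 / 96485 = 0.3006 mol
Cathode: Fe²⁺ + 2e⁻ → Fe → n(Fe) = 0.3006/2 = 0.1503 mol → 8.39 g
Anode: 2Cl⁻ → Cl₂ + 2e⁻ → n(Cl₂) = 0.3006/2 = 0.1503 mol → 3.37 L

8.39 g Fe; 3.37 L Cl₂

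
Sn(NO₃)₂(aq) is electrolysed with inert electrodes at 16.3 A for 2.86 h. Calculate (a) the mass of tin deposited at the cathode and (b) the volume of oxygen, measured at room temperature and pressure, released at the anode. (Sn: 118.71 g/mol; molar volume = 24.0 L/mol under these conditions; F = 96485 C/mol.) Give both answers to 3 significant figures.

Q = 16.3 × 10296 = 1.678×10^5 C; n(e⁻) = 1.678×10^5 / 96485 = 1.739 mol
Cathode: Sn²⁺ + 2e⁻ → Sn → n(Sn) = 1.739/2 = 0.8695 mol → 103 g
Anode: 2H₂O → O₂ + 4H⁺ + 4e⁻ → n(O₂) = 1.739/4 = 0.4348 mol → 10.4 L

103 g Sn; 10.4 L O₂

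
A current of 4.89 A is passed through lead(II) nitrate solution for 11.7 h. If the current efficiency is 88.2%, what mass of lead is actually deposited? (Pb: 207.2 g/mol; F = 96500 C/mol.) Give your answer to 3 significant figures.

Q = 4.89 × 42120 = 2.060×10^5 C
n(e⁻) = 2.060×10^5 / 96500 = 2.135 mol
Pb²⁺ + 2e⁻ → Pb, so theoretical m(Pb) = 1.068 × 207.2 = 221.3 g
Actual mass = 88.2% × 221.3 = 195 g

195 g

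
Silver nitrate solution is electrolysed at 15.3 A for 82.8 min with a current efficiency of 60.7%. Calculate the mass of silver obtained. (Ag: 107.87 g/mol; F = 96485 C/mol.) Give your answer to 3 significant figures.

Q = 15.3 × 4968 = 76010 C
n(e⁻) = 76010 / 96485 = 0.7878 mol
Ag⁺ + e⁻ → Ag, so theoretical m(Ag) = 0.7878 × 107.87 = 84.98 g
Actual mass = 60.7% × 84.98 = 51.6 g

51.6 g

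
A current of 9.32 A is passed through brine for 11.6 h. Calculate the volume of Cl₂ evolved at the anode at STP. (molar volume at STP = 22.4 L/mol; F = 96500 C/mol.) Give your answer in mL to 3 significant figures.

45200 mL

Charge passed = 9.32 × 41760 = 3.892×10^5 C
n(e⁻) = Q/F = 3.892×10^5/96500 = 4.033 mol
2Cl⁻ → Cl₂ + 2e⁻, so n(Cl₂) = 4.033 / 2 = 2.017 mol
V = 2.017 × 22.4 = 45.18 L
= 45200 mL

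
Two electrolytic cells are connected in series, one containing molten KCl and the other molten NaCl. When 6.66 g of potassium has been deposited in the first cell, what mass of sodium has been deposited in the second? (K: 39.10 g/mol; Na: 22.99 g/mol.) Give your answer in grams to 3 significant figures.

3.92 g

n(K) = 6.66 / 39.10 = 0.1703 mol
K⁺ + e⁻ → K, so n(e⁻) = 0.1703 mol
The cells are in series, so the same charge (and hence the same n(e⁻) = 0.1703 mol) passes through both.
Na⁺ + e⁻ → Na, so n(Na) = 0.1703 mol
m(Na) = 0.1703 × 22.99 = 3.92 g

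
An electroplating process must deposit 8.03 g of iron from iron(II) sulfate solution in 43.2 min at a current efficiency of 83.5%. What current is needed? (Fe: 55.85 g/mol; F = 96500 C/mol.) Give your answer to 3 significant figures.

n(Fe) = 8.03 / 55.85 = 0.1438 mol
Fe²⁺ + 2e⁻ → Fe, so n(e⁻) = 2 × 0.1438 = 0.2876 mol
Q = 0.2876 × 96500 / 0.835 = 33240 C
I = Q / t = 33240 / 2592 s = 12.8 A

12.8 A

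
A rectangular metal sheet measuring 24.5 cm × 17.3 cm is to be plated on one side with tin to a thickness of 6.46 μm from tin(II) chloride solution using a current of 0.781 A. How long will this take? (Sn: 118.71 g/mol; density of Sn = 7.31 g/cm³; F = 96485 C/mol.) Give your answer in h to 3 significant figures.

Plated area = 24.5 × 17.3 = 423.9 cm²
Volume = 423.9 × 6.46×10⁻⁴ cm = 0.2738 cm³
m(Sn) = 0.2738 × 7.31 = 2.001 g
n(Sn) = 2.001 / 118.71 = 0.01686 mol; n(e⁻) = 2 × 0.01686 = 0.03372 mol
Q = 0.03372 × 96485 = 3253 C
t = 3253 / 0.781 = 4165 s = 1.16 h

1.16 h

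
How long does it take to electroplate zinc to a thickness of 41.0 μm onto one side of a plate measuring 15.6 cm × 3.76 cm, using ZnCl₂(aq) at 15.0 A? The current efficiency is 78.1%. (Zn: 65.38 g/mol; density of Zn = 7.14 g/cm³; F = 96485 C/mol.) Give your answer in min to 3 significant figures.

Plated area = 15.6 × 3.76 = 58.66 cm²
Volume = 58.66 × 41.0×10⁻⁴ cm = 0.2405 cm³
m(Zn) = 0.2405 × 7.14 = 1.717 g
n(Zn) = 1.717 / 65.38 = 0.02626 mol; n(e⁻) = 2 × 0.02626 = 0.05252 mol
Q = 0.05252 × 96485 / 0.781 = 6488 C
t = 6488 / 15.0 = 432.5 s = 7.21 min

7.21 min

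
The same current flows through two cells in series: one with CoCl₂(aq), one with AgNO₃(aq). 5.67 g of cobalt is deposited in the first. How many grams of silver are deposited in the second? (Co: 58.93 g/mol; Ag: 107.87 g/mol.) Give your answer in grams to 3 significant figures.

20.8 g

n(Co) = 5.67 / 58.93 = 0.09622 mol
Co²⁺ + 2e⁻ → Co, so n(e⁻) = 2 × 0.09622 = 0.1924 mol
Same current for the same time ⇒ same n(e⁻) = 0.1924 mol in both cells.
Ag⁺ + e⁻ → Ag, so n(Ag) = 0.1924 mol
m(Ag) = 0.1924 × 107.87 = 20.8 g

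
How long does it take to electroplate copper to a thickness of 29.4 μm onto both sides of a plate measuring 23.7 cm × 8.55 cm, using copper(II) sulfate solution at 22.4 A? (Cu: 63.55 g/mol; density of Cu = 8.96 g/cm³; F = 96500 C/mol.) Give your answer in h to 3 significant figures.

Plated area = 2 × 23.7 × 8.55 = 405.3 cm²
Volume = 405.3 × 29.4×10⁻⁴ cm = 1.192 cm³
m(Cu) = 1.192 × 8.96 = 10.68 g
n(Cu) = 10.68 / 63.55 = 0.1681 mol; n(e⁻) = 2 × 0.1681 = 0.3362 mol
Q = 0.3362 × 96500 = 32440 C
t = 32440 / 22.4 = 1448 s = 0.402 h

0.402 h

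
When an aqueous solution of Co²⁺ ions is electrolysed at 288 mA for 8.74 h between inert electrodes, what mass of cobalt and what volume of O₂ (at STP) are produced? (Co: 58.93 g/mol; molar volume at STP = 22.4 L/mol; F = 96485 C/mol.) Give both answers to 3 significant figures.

Q = 0.288 × 31464 = 9062 C; n(e⁻) = 9062 / 96485 = 0.09392 mol
Cathode: Co²⁺ + 2e⁻ → Co → n(Co) = 0.09392/2 = 0.04696 mol → 2.77 g
Anode: 2H₂O → O₂ + 4H⁺ + 4e⁻ → n(O₂) = 0.09392/4 = 0.02348 mol → 0.526 L

2.77 g Co; 0.526 L O₂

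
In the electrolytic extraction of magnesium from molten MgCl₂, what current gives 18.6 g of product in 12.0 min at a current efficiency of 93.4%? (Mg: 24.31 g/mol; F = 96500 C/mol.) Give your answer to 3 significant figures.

220 A

n(Mg) = 18.6 / 24.31 = 0.7651 mol
Mg²⁺ + 2e⁻ → Mg, so n(e⁻) = 2 × 0.7651 = 1.530 mol
Q = 1.530 × 96500 / 0.934 = 1.581×10^5 C
I = Q / t = 1.581×10^5 / 720 s = 220 A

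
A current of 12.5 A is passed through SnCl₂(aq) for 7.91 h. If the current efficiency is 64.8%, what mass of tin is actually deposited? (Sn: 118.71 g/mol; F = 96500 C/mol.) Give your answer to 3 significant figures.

Q = 12.5 × 28476 = 3.560×10^5 C
n(e⁻) = 3.560×10^5 / 96500 = 3.689 mol
Sn²⁺ + 2e⁻ → Sn, so theoretical m(Sn) = 1.845 × 118.71 = 219.0 g
Actual mass = 64.8% × 219.0 = 142 g

142 g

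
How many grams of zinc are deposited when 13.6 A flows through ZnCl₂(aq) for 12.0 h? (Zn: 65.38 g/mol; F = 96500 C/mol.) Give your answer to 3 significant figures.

Q = It = 13.6 × 43200 = 5.875×10^5 C
Moles of electrons = 5.875×10^5 / 96500 = 6.088 mol
Zn²⁺ + 2e⁻ → Zn, so n(Zn) = 6.088 / 2 = 3.044 mol
m = 3.044 × 65.38 = 199 g

199 g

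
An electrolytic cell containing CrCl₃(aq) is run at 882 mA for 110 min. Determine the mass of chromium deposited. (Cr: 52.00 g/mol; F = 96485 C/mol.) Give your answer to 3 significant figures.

1.05 g

Q = 0.882 A × 6600 s = 5821 C
n(e⁻) = 5821 / 96485 = 0.06033 mol
Cr³⁺ + 3e⁻ → Cr, so n(Cr) = 0.06033 / 3 = 0.02011 mol
m = 0.02011 × 52.00 = 1.05 g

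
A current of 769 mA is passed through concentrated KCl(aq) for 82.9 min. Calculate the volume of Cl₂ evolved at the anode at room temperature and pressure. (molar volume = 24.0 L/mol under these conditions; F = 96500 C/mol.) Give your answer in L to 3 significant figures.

0.476 L

Q = 0.769 A × 4974 s = 3825 C
n(e⁻) = 3825 / 96500 = 0.03964 mol
2Cl⁻ → Cl₂ + 2e⁻, so n(Cl₂) = 0.03964 / 2 = 0.01982 mol
V = 0.01982 × 24.0 = 0.4757 L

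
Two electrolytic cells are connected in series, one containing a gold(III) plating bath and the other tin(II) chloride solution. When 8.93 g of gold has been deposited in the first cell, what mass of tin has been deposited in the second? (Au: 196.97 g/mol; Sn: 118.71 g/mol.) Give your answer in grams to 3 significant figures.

n(Au) = 8.93 / 196.97 = 0.04534 mol
Au³⁺ + 3e⁻ → Au, so n(e⁻) = 3 × 0.04534 = 0.1360 mol
In series, the same 0.1360 mol of electrons flows through the second cell.
Sn²⁺ + 2e⁻ → Sn, so n(Sn) = 0.1360 / 2 = 0.06800 mol
m(Sn) = 0.06800 × 118.71 = 8.07 g

8.07 g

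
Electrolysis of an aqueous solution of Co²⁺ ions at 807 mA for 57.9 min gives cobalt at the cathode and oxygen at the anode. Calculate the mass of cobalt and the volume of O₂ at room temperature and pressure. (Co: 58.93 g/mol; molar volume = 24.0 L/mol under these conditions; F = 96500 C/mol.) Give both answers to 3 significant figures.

Q = 0.807 × 3474 = 2804 C; n(e⁻) = 2804 / 96500 = 0.02906 mol
Cathode: Co²⁺ + 2e⁻ → Co → n(Co) = 0.02906/2 = 0.01453 mol → 0.856 g
Anode: 2H₂O → O₂ + 4H⁺ + 4e⁻ → n(O₂) = 0.02906/4 = 0.007265 mol → 0.174 L

0.856 g Co; 0.174 L O₂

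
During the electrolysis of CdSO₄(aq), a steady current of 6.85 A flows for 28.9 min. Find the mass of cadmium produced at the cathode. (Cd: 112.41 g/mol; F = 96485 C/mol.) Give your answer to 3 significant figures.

Q = 6.85 A × 1734 s = 11880 C
Moles of electrons = 11880 / 96485 = 0.1231 mol
Cd²⁺ + 2e⁻ → Cd, so n(Cd) = 0.1231 / 2 = 0.06155 mol
m = 0.06155 × 112.41 = 6.92 g

6.92 g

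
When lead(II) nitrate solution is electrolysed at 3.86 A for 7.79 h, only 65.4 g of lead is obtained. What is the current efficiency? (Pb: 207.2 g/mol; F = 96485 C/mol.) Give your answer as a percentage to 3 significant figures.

Q = 3.86 × 28044 = 1.082×10^5 C
n(e⁻) = 1.082×10^5 / 96485 = 1.121 mol
Pb²⁺ + 2e⁻ → Pb, so theoretical n(Pb) = 0.5605 mol → 116.1 g
Efficiency = 65.4 / 116.1 = 0.5633 = 56.3%

56.3%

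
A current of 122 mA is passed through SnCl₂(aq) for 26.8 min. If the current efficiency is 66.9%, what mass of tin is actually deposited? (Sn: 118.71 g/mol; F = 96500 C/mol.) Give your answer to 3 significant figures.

Q = 0.122 × 1608 = 196.2 C
n(e⁻) = 196.2 / 96500 = 0.002033 mol
Sn²⁺ + 2e⁻ → Sn, so theoretical m(Sn) = 0.001017 × 118.71 = 0.1207 g
Actual mass = 66.9% × 0.1207 = 0.0807 g

0.0807 g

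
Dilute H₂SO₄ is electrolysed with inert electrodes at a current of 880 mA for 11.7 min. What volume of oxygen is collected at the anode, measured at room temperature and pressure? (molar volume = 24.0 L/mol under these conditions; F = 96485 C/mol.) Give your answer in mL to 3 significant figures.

Q = 0.880 A × 702 s = 617.8 C
Moles of electrons = 617.8 / 96485 = 0.006403 mol
2H₂O → O₂ + 4H⁺ + 4e⁻, so n(O₂) = 0.006403 / 4 = 0.001601 mol
V = 0.001601 × 24.0 = 0.03842 L
= 38.4 mL

38.4 mL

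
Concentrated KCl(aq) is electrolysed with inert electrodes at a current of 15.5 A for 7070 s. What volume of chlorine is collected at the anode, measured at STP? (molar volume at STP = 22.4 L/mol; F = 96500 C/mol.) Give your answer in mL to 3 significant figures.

12700 mL

Q = 15.5 A × 7070 s = 1.096×10^5 C
Moles of electrons = 1.096×10^5 / 96500 = 1.136 mol
2Cl⁻ → Cl₂ + 2e⁻, so n(Cl₂) = 1.136 / 2 = 0.5680 mol
V = 0.5680 × 22.4 = 12.72 L
= 12700 mL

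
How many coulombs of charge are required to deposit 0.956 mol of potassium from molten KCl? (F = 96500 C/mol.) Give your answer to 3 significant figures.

92300 C

K⁺ + e⁻ → K, so n(e⁻) = 1 × 0.956 = 0.9560 mol
Q = 0.9560 × 96500 = 92250 C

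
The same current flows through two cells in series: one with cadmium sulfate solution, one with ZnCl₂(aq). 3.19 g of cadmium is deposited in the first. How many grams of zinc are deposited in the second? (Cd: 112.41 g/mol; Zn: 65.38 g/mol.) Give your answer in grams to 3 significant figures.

n(Cd) = 3.19 / 112.41 = 0.02838 mol
Cd²⁺ + 2e⁻ → Cd, so n(e⁻) = 2 × 0.02838 = 0.05676 mol
Same current for the same time ⇒ same n(e⁻) = 0.05676 mol in both cells.
Zn²⁺ + 2e⁻ → Zn, so n(Zn) = 0.05676 / 2 = 0.02838 mol
m(Zn) = 0.02838 × 65.38 = 1.86 g

1.86 g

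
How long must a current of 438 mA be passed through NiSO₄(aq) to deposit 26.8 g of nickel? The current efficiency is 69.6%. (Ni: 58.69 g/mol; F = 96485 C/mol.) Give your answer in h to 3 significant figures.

n(Ni) = 26.8 / 58.69 = 0.4566 mol
Ni²⁺ + 2e⁻ → Ni, so n(e⁻) = 2 × 0.4566 = 0.9132 mol
Q = 0.9132 × 96485 / 0.696 = 1.266×10^5 C
t = Q / I = 1.266×10^5 / 0.438 = 2.890×10^5 s = 80.3 h

80.3 h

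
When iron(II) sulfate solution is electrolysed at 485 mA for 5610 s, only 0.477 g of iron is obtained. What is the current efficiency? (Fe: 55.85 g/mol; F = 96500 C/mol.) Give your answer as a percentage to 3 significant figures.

60.6%

Q = 0.485 × 5610 = 2721 C
n(e⁻) = 2721 / 96500 = 0.02820 mol
Fe²⁺ + 2e⁻ → Fe, so theoretical n(Fe) = 0.01410 mol → 0.7875 g
Efficiency = 0.477 / 0.7875 = 0.6057 = 60.6%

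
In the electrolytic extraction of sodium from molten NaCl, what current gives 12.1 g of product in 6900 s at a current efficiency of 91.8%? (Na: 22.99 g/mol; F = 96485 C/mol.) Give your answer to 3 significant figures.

8.02 A

n(Na) = 12.1 / 22.99 = 0.5263 mol
Na⁺ + e⁻ → Na, so n(e⁻) = 0.5263 mol
Q = 0.5263 × 96485 / 0.918 = 55320 C
I = Q / t = 55320 / 6900 s = 8.02 A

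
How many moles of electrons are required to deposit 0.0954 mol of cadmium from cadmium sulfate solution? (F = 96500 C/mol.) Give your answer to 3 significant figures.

Cd²⁺ + 2e⁻ → Cd, so n(e⁻) = 2 × 0.0954 = 0.1908 mol

0.191 mol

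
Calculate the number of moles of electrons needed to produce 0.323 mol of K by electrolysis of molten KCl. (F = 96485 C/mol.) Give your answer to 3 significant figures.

0.323 mol

K⁺ + e⁻ → K, so n(e⁻) = 1 × 0.323 = 0.3230 mol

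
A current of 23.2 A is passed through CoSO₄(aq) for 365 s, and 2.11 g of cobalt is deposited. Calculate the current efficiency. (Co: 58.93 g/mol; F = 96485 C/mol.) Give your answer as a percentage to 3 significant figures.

81.6%

Q = 23.2 × 365 = 8468 C
n(e⁻) = 8468 / 96485 = 0.08776 mol
Co²⁺ + 2e⁻ → Co, so theoretical n(Co) = 0.04388 mol → 2.586 g
Efficiency = 2.11 / 2.586 = 0.8159 = 81.6%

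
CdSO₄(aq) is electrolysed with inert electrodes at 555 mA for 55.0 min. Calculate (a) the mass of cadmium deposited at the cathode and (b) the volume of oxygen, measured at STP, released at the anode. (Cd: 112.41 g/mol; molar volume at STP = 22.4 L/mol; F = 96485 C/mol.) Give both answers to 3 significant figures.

1.07 g Cd; 0.106 L O₂

Q = 0.555 × 3300 = 1832 C; n(e⁻) = 1832 / 96485 = 0.01899 mol
Cathode: Cd²⁺ + 2e⁻ → Cd → n(Cd) = 0.01899/2 = 0.009495 mol → 1.07 g
Anode: 2H₂O → O₂ + 4H⁺ + 4e⁻ → n(O₂) = 0.01899/4 = 0.004748 mol → 0.106 L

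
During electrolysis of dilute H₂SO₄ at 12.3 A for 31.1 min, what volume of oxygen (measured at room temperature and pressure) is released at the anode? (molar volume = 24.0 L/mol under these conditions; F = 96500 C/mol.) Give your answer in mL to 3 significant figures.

1430 mL

Q = It = 12.3 × 1866 = 22950 C
n(e⁻) = Q/F = 22950/96500 = 0.2378 mol
2H₂O → O₂ + 4H⁺ + 4e⁻, so n(O₂) = 0.2378 / 4 = 0.05945 mol
V = 0.05945 × 24.0 = 1.427 L
= 1430 mL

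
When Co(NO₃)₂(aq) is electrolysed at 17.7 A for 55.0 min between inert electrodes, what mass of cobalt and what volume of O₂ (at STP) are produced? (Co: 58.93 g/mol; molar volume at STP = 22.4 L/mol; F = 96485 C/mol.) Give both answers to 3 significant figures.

Q = 17.7 × 3300 = 58410 C; n(e⁻) = 58410 / 96485 = 0.6054 mol
Cathode: Co²⁺ + 2e⁻ → Co → n(Co) = 0.6054/2 = 0.3027 mol → 17.8 g
Anode: 2H₂O → O₂ + 4H⁺ + 4e⁻ → n(O₂) = 0.6054/4 = 0.1514 mol → 3.39 L

17.8 g Co; 3.39 L O₂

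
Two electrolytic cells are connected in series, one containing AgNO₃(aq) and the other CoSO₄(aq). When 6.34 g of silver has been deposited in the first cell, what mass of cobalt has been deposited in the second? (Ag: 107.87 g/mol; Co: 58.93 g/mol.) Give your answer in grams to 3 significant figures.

1.73 g

n(Ag) = 6.34 / 107.87 = 0.05877 mol
Ag⁺ + e⁻ → Ag, so n(e⁻) = 0.05877 mol
Same current for the same time ⇒ same n(e⁻) = 0.05877 mol in both cells.
Co²⁺ + 2e⁻ → Co, so n(Co) = 0.05877 / 2 = 0.02939 mol
m(Co) = 0.02939 × 58.93 = 1.73 g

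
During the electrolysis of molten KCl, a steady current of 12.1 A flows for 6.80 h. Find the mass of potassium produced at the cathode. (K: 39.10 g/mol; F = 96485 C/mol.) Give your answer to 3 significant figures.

Q = It = 12.1 × 24480 = 2.962×10^5 C
n(e⁻) = 2.962×10^5 / 96485 = 3.070 mol
K⁺ + e⁻ → K, so n(K) = 3.070 mol
m = 3.070 × 39.10 = 120 g

120 g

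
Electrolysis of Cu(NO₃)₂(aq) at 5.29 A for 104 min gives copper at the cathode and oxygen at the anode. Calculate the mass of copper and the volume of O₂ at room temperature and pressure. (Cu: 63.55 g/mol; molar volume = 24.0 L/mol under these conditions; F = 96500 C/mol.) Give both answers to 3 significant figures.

10.9 g Cu; 2.05 L O₂

Q = 5.29 × 6240 = 33010 C; n(e⁻) = 33010 / 96500 = 0.3421 mol
Cathode: Cu²⁺ + 2e⁻ → Cu → n(Cu) = 0.3421/2 = 0.1711 mol → 10.9 g
Anode: 2H₂O → O₂ + 4H⁺ + 4e⁻ → n(O₂) = 0.3421/4 = 0.08553 mol → 2.05 L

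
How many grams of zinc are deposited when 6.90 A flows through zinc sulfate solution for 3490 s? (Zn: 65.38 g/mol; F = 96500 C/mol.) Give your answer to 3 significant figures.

8.16 g

Q = 6.90 A × 3490 s = 24080 C
Moles of electrons = 24080 / 96500 = 0.2495 mol
Zn²⁺ + 2e⁻ → Zn, so n(Zn) = 0.2495 / 2 = 0.1248 mol
m = 0.1248 × 65.38 = 8.16 g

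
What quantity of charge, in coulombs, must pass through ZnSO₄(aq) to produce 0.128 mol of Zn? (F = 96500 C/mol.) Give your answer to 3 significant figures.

24700 C

Zn²⁺ + 2e⁻ → Zn, so n(e⁻) = 2 × 0.128 = 0.2560 mol
Q = 0.2560 × 96500 = 24700 C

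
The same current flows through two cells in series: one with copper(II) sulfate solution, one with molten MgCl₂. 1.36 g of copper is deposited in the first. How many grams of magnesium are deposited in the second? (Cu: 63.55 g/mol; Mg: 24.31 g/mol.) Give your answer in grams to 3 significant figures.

0.520 g

n(Cu) = 1.36 / 63.55 = 0.02140 mol
Cu²⁺ + 2e⁻ → Cu, so n(e⁻) = 2 × 0.02140 = 0.04280 mol
Same current for the same time ⇒ same n(e⁻) = 0.04280 mol in both cells.
Mg²⁺ + 2e⁻ → Mg, so n(Mg) = 0.04280 / 2 = 0.02140 mol
m(Mg) = 0.02140 × 24.31 = 0.520 g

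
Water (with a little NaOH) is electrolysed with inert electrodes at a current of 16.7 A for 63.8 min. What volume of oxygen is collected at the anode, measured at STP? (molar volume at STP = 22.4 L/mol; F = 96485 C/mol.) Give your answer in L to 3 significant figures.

Q = It = 16.7 × 3828 = 63930 C
n(e⁻) = 63930 / 96485 = 0.6626 mol
2H₂O → O₂ + 4H⁺ + 4e⁻, so n(O₂) = 0.6626 / 4 = 0.1657 mol
V = 0.1657 × 22.4 = 3.712 L

3.71 L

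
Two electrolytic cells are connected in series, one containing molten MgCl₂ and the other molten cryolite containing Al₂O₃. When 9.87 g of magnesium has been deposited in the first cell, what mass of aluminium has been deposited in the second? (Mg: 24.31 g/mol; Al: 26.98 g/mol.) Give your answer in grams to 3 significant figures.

7.30 g

n(Mg) = 9.87 / 24.31 = 0.4060 mol
Mg²⁺ + 2e⁻ → Mg, so n(e⁻) = 2 × 0.4060 = 0.8120 mol
Same current for the same time ⇒ same n(e⁻) = 0.8120 mol in both cells.
Al³⁺ + 3e⁻ → Al, so n(Al) = 0.8120 / 3 = 0.2707 mol
m(Al) = 0.2707 × 26.98 = 7.30 g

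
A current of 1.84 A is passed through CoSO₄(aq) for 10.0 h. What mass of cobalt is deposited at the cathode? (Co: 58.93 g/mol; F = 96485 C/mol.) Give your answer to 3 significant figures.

Charge passed = 1.84 × 36000 = 66240 C
n(e⁻) = Q/F = 66240/96485 = 0.6865 mol
Co²⁺ + 2e⁻ → Co, so n(Co) = 0.6865 / 2 = 0.3433 mol
m = 0.3433 × 58.93 = 20.2 g

20.2 g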